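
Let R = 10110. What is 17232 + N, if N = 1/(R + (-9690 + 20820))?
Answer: 366007681/21240 ≈ 17232.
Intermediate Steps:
N = 1/21240 (N = 1/(10110 + (-9690 + 20820)) = 1/(10110 + 11130) = 1/21240 ≈ 4.7081e-5)
17232 + N = 17232 + 1/21240 = 366007681/21240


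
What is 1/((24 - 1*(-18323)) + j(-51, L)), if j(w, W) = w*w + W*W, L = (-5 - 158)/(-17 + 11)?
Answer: 36/780697 ≈ 4.6113e-5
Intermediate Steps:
L = 163/6 (L = -163/(-6) = -163*(-⅙) = 163/6 ≈ 27.167)
j(w, W) = W² + w² (j(w, W) = w² + W² = W² + w²)
1/((24 - 1*(-18323)) + j(-51, L)) = 1/((24 - 1*(-18323)) + ((163/6)² + (-51)²)) = 1/((24 + 18323) + (26569/36 + 2601)) = 1/(18347 + 120205/36) = 1/(780697/36) = 36/780697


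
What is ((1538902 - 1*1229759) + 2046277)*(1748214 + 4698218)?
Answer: 15184054861440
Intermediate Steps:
((1538902 - 1*1229759) + 2046277)*(1748214 + 4698218) = ((1538902 - 1229759) + 2046277)*6446432 = (309143 + 2046277)*6446432 = 2355420*6446432 = 15184054861440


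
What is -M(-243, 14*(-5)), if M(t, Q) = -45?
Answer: 45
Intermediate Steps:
-M(-243, 14*(-5)) = -1*(-45) = 45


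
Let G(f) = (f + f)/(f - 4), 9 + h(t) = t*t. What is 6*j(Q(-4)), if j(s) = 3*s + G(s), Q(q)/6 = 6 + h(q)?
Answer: 52416/37 ≈ 1416.6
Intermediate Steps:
h(t) = -9 + t² (h(t) = -9 + t*t = -9 + t²)
G(f) = 2*f/(-4 + f) (G(f) = (2*f)/(-4 + f) = 2*f/(-4 + f))
Q(q) = -18 + 6*q² (Q(q) = 6*(6 + (-9 + q²)) = 6*(-3 + q²) = -18 + 6*q²)
j(s) = 3*s + 2*s/(-4 + s)
6*j(Q(-4)) = 6*((-18 + 6*(-4)²)*(-10 + 3*(-18 + 6*(-4)²))/(-4 + (-18 + 6*(-4)²))) = 6*((-18 + 6*16)*(-10 + 3*(-18 + 6*16))/(-4 + (-18 + 6*16))) = 6*((-18 + 96)*(-10 + 3*(-18 + 96))/(-4 + (-18 + 96))) = 6*(78*(-10 + 3*78)/(-4 + 78)) = 6*(78*(-10 + 234)/74) = 6*(78*(1/74)*224) = 6*(8736/37) = 52416/37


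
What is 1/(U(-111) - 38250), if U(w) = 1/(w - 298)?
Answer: -409/15644251 ≈ -2.6144e-5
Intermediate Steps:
U(w) = 1/(-298 + w)
1/(U(-111) - 38250) = 1/(1/(-298 - 111) - 38250) = 1/(1/(-409) - 38250) = 1/(-1/409 - 38250) = 1/(-15644251/409) = -409/15644251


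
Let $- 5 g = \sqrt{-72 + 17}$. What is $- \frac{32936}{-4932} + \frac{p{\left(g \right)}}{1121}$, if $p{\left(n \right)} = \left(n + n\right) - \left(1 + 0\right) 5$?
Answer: $\frac{9224149}{1382193} - \frac{2 i \sqrt{55}}{5605} \approx 6.6736 - 0.0026463 i$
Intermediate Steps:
$g = - \frac{i \sqrt{55}}{5}$ ($g = - \frac{\sqrt{-72 + 17}}{5} = - \frac{\sqrt{-55}}{5} = - \frac{i \sqrt{55}}{5} \approx - 1.4832 i$)
$p{\left(n \right)} = -5 + 2 n$ ($p{\left(n \right)} = 2 n - 1 \cdot 5 = 2 n - 5 = -5 + 2 n$)
$- \frac{32936}{-4932} + \frac{p{\left(g \right)}}{1121} = - \frac{32936}{-4932} + \frac{-5 + 2 \left(- \frac{i \sqrt{55}}{5}\right)}{1121} = \left(-32936\right) \left(- \frac{1}{4932}\right) + \left(-5 - \frac{2 i \sqrt{55}}{5}\right) \frac{1}{1121} = \frac{8234}{1233} - \left(\frac{5}{1121} + \frac{2 i \sqrt{55}}{5605}\right) = \frac{9224149}{1382193} - \frac{2 i \sqrt{55}}{5605}$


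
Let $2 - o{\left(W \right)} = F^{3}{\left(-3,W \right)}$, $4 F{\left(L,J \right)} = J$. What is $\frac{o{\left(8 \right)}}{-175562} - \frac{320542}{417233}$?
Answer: $- \frac{28136245603}{36625129973} \approx -0.76822$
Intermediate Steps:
$F{\left(L,J \right)} = \frac{J}{4}$
$o{\left(W \right)} = 2 - \frac{W^{3}}{64}$ ($o{\left(W \right)} = 2 - \left(\frac{W}{4}\right)^{3} = 2 - \frac{W^{3}}{64}$)
$\frac{o{\left(8 \right)}}{-175562} - \frac{320542}{417233} = \frac{2 - \frac{8^{3}}{64}}{-175562} - \frac{320542}{417233} = \left(2 - 8\right) \left(- \frac{1}{175562}\right) - \frac{320542}{417233} = \left(-6\right) \left(- \frac{1}{175562}\right) - \frac{320542}{417233} = \frac{3}{87781} - \frac{320542}{417233} = - \frac{28136245603}{36625129973}$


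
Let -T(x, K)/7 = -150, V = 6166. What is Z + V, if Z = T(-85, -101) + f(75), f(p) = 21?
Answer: 7237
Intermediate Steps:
T(x, K) = 1050 (T(x, K) = -7*(-150) = 1050)
Z = 1071 (Z = 1050 + 21 = 1071)
Z + V = 1071 + 6166 = 7237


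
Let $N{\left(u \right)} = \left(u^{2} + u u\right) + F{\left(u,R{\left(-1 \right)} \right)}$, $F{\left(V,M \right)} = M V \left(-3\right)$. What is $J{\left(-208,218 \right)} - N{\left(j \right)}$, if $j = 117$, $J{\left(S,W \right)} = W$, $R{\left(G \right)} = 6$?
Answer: $-25054$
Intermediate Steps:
$F{\left(V,M \right)} = - 3 M V$
$N{\left(u \right)} = - 18 u + 2 u^{2}$ ($N{\left(u \right)} = \left(u^{2} + u u\right) - 18 u = \left(u^{2} + u^{2}\right) - 18 u = 2 u^{2} - 18 u = - 18 u + 2 u^{2}$)
$J{\left(-208,218 \right)} - N{\left(j \right)} = 218 - 2 \cdot 117 \left(-9 + 117\right) = 218 - 2 \cdot 117 \cdot 108 = 218 - 25272 = -25054$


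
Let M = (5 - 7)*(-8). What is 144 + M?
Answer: 160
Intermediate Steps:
M = 16 (M = -2*(-8) = 16)
144 + M = 144 + 16 = 160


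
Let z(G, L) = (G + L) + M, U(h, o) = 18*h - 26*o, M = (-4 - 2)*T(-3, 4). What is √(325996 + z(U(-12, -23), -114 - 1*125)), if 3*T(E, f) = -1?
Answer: √326141 ≈ 571.09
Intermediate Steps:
T(E, f) = -⅓ (T(E, f) = (⅓)*(-1) = -⅓)
M = 2 (M = (-4 - 2)*(-⅓) = -6*(-⅓) = 2)
U(h, o) = -26*o + 18*h
z(G, L) = 2 + G + L (z(G, L) = (G + L) + 2 = 2 + G + L)
√(325996 + z(U(-12, -23), -114 - 1*125)) = √(325996 + (2 + (-26*(-23) + 18*(-12)) + (-114 - 1*125))) = √(325996 + (2 + (598 - 216) + (-114 - 125))) = √(325996 + (2 + 382 - 239)) = √(325996 + 145) = √326141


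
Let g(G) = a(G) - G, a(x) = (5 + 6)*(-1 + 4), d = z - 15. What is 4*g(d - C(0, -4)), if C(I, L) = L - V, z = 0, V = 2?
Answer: 168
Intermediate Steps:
C(I, L) = -2 + L (C(I, L) = L - 1*2 = L - 2 = -2 + L)
d = -15 (d = 0 - 15 = -15)
a(x) = 33 (a(x) = 11*3 = 33)
g(G) = 33 - G
4*g(d - C(0, -4)) = 4*(33 - (-15 - (-2 - 4))) = 4*(33 - (-15 - 1*(-6))) = 4*(33 - (-15 + 6)) = 4*(33 - 1*(-9)) = 4*(33 + 9) = 4*42 = 168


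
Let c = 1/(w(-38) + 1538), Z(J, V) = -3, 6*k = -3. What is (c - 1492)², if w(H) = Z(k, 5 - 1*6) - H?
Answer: 5508010017225/2474329 ≈ 2.2261e+6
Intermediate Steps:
k = -½ (k = (⅙)*(-3) = -½ ≈ -0.50000)
w(H) = -3 - H
c = 1/1573 (c = 1/((-3 - 1*(-38)) + 1538) = 1/((-3 + 38) + 1538) = 1/(35 + 1538) = 1/1573 ≈ 0.00063573)
(c - 1492)² = (1/1573 - 1492)² = (-2346915/1573)² = 5508010017225/2474329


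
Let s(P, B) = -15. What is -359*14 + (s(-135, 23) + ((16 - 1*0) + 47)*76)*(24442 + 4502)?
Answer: 138144686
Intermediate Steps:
-359*14 + (s(-135, 23) + ((16 - 1*0) + 47)*76)*(24442 + 4502) = -359*14 + (-15 + ((16 - 1*0) + 47)*76)*(24442 + 4502) = -5026 + (-15 + ((16 + 0) + 47)*76)*28944 = -5026 + (-15 + (16 + 47)*76)*28944 = -5026 + (-15 + 63*76)*28944 = -5026 + (-15 + 4788)*28944 = -5026 + 4773*28944 = -5026 + 138149712 = 138144686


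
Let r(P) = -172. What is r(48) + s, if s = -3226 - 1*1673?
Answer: -5071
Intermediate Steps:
s = -4899 (s = -3226 - 1673 = -4899)
r(48) + s = -172 - 4899 = -5071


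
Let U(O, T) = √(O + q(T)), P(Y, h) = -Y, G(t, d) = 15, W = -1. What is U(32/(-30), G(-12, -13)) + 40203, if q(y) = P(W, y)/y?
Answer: 40203 + I ≈ 40203.0 + 1.0*I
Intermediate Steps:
q(y) = 1/y (q(y) = (-1*(-1))/y = 1/y)
U(O, T) = √(O + 1/T)
U(32/(-30), G(-12, -13)) + 40203 = √(32/(-30) + 1/15) + 40203 = √(32*(-1/30) + 1/15) + 40203 = √(-16/15 + 1/15) + 40203 = √(-1) + 40203 = I + 40203 = 40203 + I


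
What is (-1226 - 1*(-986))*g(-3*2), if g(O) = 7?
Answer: -1680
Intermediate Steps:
(-1226 - 1*(-986))*g(-3*2) = (-1226 - 1*(-986))*7 = (-1226 + 986)*7 = -240*7 = -1680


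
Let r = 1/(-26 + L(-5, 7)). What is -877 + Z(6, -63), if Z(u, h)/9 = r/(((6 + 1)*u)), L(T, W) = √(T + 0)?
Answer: -1393566/1589 - I*√5/3178 ≈ -877.01 - 0.00070361*I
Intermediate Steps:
L(T, W) = √T
r = 1/(-26 + I*√5) (r = 1/(-26 + √(-5)) = 1/(-26 + I*√5) ≈ -0.038179 - 0.0032835*I)
Z(u, h) = 9*(-26/681 - I*√5/681)/(7*u) (Z(u, h) = 9*((-26/681 - I*√5/681)/(((6 + 1)*u))) = 9*((-26/681 - I*√5/681)/((7*u))) = 9*((-26/681 - I*√5/681)*(1/(7*u))) = 9*((-26/681 - I*√5/681)/(7*u)) = 9*(-26/681 - I*√5/681)/(7*u))
-877 + Z(6, -63) = -877 - 9/7/(6*(26 - I*√5)) = -877 - 9/7*⅙/(26 - I*√5) = -877 - 3/(14*(26 - I*√5))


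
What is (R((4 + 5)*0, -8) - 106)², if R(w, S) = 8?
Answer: 9604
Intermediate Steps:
(R((4 + 5)*0, -8) - 106)² = (8 - 106)² = (-98)² = 9604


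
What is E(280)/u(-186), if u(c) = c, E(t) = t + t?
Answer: -280/93 ≈ -3.0108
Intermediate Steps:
E(t) = 2*t
E(280)/u(-186) = (2*280)/(-186) = 560*(-1/186) = -280/93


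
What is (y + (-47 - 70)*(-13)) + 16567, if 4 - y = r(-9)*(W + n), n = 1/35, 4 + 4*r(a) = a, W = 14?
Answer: 2539263/140 ≈ 18138.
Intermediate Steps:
r(a) = -1 + a/4
n = 1/35 ≈ 0.028571
y = 6943/140 (y = 4 - (-1 + (¼)*(-9))*(14 + 1/35) = 4 - (-1 - 9/4)*491/35 = 4 - (-13)*491/(4*35) = 4 - 1*(-6383/140) = 4 + 6383/140 = 6943/140 ≈ 49.593)
(y + (-47 - 70)*(-13)) + 16567 = (6943/140 + (-47 - 70)*(-13)) + 16567 = (6943/140 - 117*(-13)) + 16567 = (6943/140 + 1521) + 16567 = 219883/140 + 16567 = 2539263/140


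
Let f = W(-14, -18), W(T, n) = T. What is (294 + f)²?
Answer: 78400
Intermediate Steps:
f = -14
(294 + f)² = (294 - 14)² = 280² = 78400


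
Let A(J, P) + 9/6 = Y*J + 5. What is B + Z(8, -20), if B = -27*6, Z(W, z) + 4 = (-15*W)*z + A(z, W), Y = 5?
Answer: 4275/2 ≈ 2137.5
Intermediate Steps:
A(J, P) = 7/2 + 5*J (A(J, P) = -3/2 + (5*J + 5) = -3/2 + (5 + 5*J) = 7/2 + 5*J)
Z(W, z) = -½ + 5*z - 15*W*z (Z(W, z) = -4 + ((-15*W)*z + (7/2 + 5*z)) = -4 + (-15*W*z + (7/2 + 5*z)) = -4 + (7/2 + 5*z - 15*W*z) = -½ + 5*z - 15*W*z)
B = -162
B + Z(8, -20) = -162 + (-½ + 5*(-20) - 15*8*(-20)) = -162 + (-½ - 100 + 2400) = -162 + 4599/2 = 4275/2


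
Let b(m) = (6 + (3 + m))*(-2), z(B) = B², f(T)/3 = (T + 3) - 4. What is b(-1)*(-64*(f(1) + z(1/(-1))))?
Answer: 1024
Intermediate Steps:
f(T) = -3 + 3*T (f(T) = 3*((T + 3) - 4) = 3*((3 + T) - 4) = 3*(-1 + T) = -3 + 3*T)
b(m) = -18 - 2*m (b(m) = (9 + m)*(-2) = -18 - 2*m)
b(-1)*(-64*(f(1) + z(1/(-1)))) = (-18 - 2*(-1))*(-64*((-3 + 3*1) + (1/(-1))²)) = (-18 + 2)*(-64*((-3 + 3) + (-1)²)) = -(-1024)*(0 + 1) = -(-1024) = -16*(-64) = 1024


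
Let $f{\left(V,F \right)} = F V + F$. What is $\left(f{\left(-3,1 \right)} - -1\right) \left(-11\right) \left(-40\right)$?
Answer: $-440$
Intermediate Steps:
$f{\left(V,F \right)} = F + F V$
$\left(f{\left(-3,1 \right)} - -1\right) \left(-11\right) \left(-40\right) = \left(1 \left(1 - 3\right) - -1\right) \left(-11\right) \left(-40\right) = \left(1 \left(-2\right) + 1\right) \left(-11\right) \left(-40\right) = \left(-2 + 1\right) \left(-11\right) \left(-40\right) = \left(-1\right) \left(-11\right) \left(-40\right) = 11 \left(-40\right) = -440$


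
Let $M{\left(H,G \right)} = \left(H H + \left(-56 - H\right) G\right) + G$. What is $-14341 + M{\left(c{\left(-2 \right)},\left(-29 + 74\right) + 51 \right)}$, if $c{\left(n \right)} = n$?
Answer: $-19425$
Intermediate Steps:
$M{\left(H,G \right)} = G + H^{2} + G \left(-56 - H\right)$ ($M{\left(H,G \right)} = \left(H^{2} + G \left(-56 - H\right)\right) + G = G + H^{2} + G \left(-56 - H\right)$)
$-14341 + M{\left(c{\left(-2 \right)},\left(-29 + 74\right) + 51 \right)} = -14341 - \left(-4 + 55 \left(\left(-29 + 74\right) + 51\right) + \left(\left(-29 + 74\right) + 51\right) \left(-2\right)\right) = -14341 - \left(-4 + 55 \left(45 + 51\right) + \left(45 + 51\right) \left(-2\right)\right) = -14341 - \left(5276 - 192\right) = -14341 + \left(4 - 5280 + 192\right) = -14341 - 5084 = -19425$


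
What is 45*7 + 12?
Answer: 327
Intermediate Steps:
45*7 + 12 = 315 + 12 = 327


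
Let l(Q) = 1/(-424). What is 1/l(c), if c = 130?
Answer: -424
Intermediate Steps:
l(Q) = -1/424
1/l(c) = 1/(-1/424) = -424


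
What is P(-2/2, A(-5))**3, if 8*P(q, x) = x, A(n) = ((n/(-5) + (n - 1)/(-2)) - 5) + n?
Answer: -27/64 ≈ -0.42188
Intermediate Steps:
A(n) = -9/2 + 3*n/10 (A(n) = ((n*(-1/5) + (-1 + n)*(-1/2)) - 5) + n = ((-n/5 + (1/2 - n/2)) - 5) + n = ((1/2 - 7*n/10) - 5) + n = (-9/2 - 7*n/10) + n = -9/2 + 3*n/10)
P(q, x) = x/8
P(-2/2, A(-5))**3 = ((-9/2 + (3/10)*(-5))/8)**3 = ((-9/2 - 3/2)/8)**3 = ((1/8)*(-6))**3 = (-3/4)**3 = -27/64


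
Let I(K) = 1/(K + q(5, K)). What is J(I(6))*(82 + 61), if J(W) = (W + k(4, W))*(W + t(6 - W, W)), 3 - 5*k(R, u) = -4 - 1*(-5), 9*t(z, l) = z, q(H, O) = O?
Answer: 4147/81 ≈ 51.198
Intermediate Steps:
t(z, l) = z/9
k(R, u) = 2/5 (k(R, u) = 3/5 - (-4 - 1*(-5))/5 = 3/5 - (-4 + 5)/5 = 3/5 - 1/5*1 = 3/5 - 1/5 = 2/5)
I(K) = 1/(2*K) (I(K) = 1/(K + K) = 1/(2*K))
J(W) = (2/3 + 8*W/9)*(2/5 + W) (J(W) = (W + 2/5)*(W + (6 - W)/9) = (2/5 + W)*(W + (2/3 - W/9)) = (2/5 + W)*(2/3 + 8*W/9) = (2/3 + 8*W/9)*(2/5 + W))
J(I(6))*(82 + 61) = (4/15 + 8*((1/2)/6)**2/9 + 46*((1/2)/6)/45)*(82 + 61) = (4/15 + 8*((1/2)*(1/6))**2/9 + 46*((1/2)*(1/6))/45)*143 = (4/15 + 8*(1/12)**2/9 + (46/45)*(1/12))*143 = (4/15 + (8/9)*(1/144) + 23/270)*143 = (4/15 + 1/162 + 23/270)*143 = (29/81)*143 = 4147/81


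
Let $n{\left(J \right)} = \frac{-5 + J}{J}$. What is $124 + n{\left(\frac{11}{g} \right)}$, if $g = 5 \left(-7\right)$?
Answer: $\frac{1550}{11} \approx 140.91$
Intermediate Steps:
$g = -35$
$n{\left(J \right)} = \frac{-5 + J}{J}$
$124 + n{\left(\frac{11}{g} \right)} = 124 + \frac{-5 + \frac{11}{-35}}{11 \frac{1}{-35}} = 124 + \frac{-5 + 11 \left(- \frac{1}{35}\right)}{11 \left(- \frac{1}{35}\right)} = 124 + \frac{-5 - \frac{11}{35}}{- \frac{11}{35}} = 124 - - \frac{186}{11} = 124 + \frac{186}{11} = \frac{1550}{11}$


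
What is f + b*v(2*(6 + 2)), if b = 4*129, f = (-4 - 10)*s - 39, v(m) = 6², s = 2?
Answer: 18509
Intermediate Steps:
v(m) = 36
f = -67 (f = (-4 - 10)*2 - 39 = -14*2 - 39 = -28 - 39 = -67)
b = 516
f + b*v(2*(6 + 2)) = -67 + 516*36 = -67 + 18576 = 18509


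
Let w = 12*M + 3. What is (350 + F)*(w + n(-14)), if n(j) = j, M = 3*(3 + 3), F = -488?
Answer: -28290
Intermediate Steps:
M = 18 (M = 3*6 = 18)
w = 219 (w = 12*18 + 3 = 216 + 3 = 219)
(350 + F)*(w + n(-14)) = (350 - 488)*(219 - 14) = -138*205 = -28290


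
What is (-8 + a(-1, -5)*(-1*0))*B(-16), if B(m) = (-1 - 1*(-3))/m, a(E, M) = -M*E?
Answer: 1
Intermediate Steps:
a(E, M) = -E*M
B(m) = 2/m (B(m) = (-1 + 3)/m = 2/m)
(-8 + a(-1, -5)*(-1*0))*B(-16) = (-8 + (-1*(-1)*(-5))*(-1*0))*(2/(-16)) = (-8 - 5*0)*(2*(-1/16)) = (-8 + 0)*(-⅛) = -8*(-⅛) = 1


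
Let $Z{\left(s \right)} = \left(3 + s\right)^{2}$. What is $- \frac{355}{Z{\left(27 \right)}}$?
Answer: $- \frac{71}{180} \approx -0.39444$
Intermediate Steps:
$- \frac{355}{Z{\left(27 \right)}} = - \frac{355}{\left(3 + 27\right)^{2}} = - \frac{355}{30^{2}} = - \frac{355}{900} = \left(-355\right) \frac{1}{900} = - \frac{71}{180}$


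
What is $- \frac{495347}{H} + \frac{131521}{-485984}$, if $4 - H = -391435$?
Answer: $- \frac{292213165167}{190233090976} \approx -1.5361$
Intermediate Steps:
$H = 391439$ ($H = 4 - -391435 = 4 + 391435 = 391439$)
$- \frac{495347}{H} + \frac{131521}{-485984} = - \frac{495347}{391439} + \frac{131521}{-485984} = \left(-495347\right) \frac{1}{391439} + 131521 \left(- \frac{1}{485984}\right) = - \frac{495347}{391439} - \frac{131521}{485984} = - \frac{292213165167}{190233090976}$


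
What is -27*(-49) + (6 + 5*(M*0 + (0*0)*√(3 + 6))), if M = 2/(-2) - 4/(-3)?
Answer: 1329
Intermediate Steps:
M = ⅓ (M = 2*(-½) - 4*(-⅓) = -1 + 4/3 = ⅓ ≈ 0.33333)
-27*(-49) + (6 + 5*(M*0 + (0*0)*√(3 + 6))) = -27*(-49) + (6 + 5*((⅓)*0 + (0*0)*√(3 + 6))) = 1323 + (6 + 5*(0 + 0*√9)) = 1323 + (6 + 5*(0 + 0*3)) = 1323 + (6 + 5*(0 + 0)) = 1323 + (6 + 5*0) = 1323 + (6 + 0) = 1323 + 6 = 1329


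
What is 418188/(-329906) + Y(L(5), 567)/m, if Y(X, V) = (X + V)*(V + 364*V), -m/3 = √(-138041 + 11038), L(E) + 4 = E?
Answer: -209094/164953 + 39183480*I*√127003/127003 ≈ -1.2676 + 1.0995e+5*I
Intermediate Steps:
L(E) = -4 + E
m = -3*I*√127003 (m = -3*√(-138041 + 11038) = -3*I*√127003 ≈ -1069.1*I)
Y(X, V) = 365*V*(V + X) (Y(X, V) = (V + X)*(365*V) = 365*V*(V + X))
418188/(-329906) + Y(L(5), 567)/m = 418188/(-329906) + (365*567*(567 + (-4 + 5)))/((-3*I*√127003)) = 418188*(-1/329906) + (365*567*(567 + 1))*(I*√127003/381009) = -209094/164953 + (365*567*568)*(I*√127003/381009) = -209094/164953 + 117550440*(I*√127003/381009) = -209094/164953 + 39183480*I*√127003/127003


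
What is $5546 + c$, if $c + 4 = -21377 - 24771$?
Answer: $-40606$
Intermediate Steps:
$c = -46152$ ($c = -4 - 46148 = -46152$)
$5546 + c = 5546 - 46152 = -40606$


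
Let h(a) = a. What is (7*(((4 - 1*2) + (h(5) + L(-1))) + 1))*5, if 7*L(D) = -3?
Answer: 265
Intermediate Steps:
L(D) = -3/7 (L(D) = (1/7)*(-3) = -3/7)
(7*(((4 - 1*2) + (h(5) + L(-1))) + 1))*5 = (7*(((4 - 1*2) + (5 - 3/7)) + 1))*5 = (7*(((4 - 2) + 32/7) + 1))*5 = (7*((2 + 32/7) + 1))*5 = (7*(46/7 + 1))*5 = (7*(53/7))*5 = 53*5 = 265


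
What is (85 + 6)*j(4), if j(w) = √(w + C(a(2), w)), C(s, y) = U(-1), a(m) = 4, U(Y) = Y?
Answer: 91*√3 ≈ 157.62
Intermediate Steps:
C(s, y) = -1
j(w) = √(-1 + w) (j(w) = √(w - 1) = √(-1 + w))
(85 + 6)*j(4) = (85 + 6)*√(-1 + 4) = 91*√3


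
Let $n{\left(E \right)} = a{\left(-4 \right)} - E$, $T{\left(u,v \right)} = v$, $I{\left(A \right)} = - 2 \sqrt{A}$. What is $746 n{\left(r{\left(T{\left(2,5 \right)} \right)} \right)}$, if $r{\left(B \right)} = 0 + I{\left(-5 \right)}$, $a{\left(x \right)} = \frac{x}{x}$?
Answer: $746 + 1492 i \sqrt{5} \approx 746.0 + 3336.2 i$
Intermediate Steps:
$a{\left(x \right)} = 1$
$r{\left(B \right)} = - 2 i \sqrt{5}$ ($r{\left(B \right)} = 0 - 2 \sqrt{-5} = 0 - 2 i \sqrt{5} = - 2 i \sqrt{5}$)
$n{\left(E \right)} = 1 - E$
$746 n{\left(r{\left(T{\left(2,5 \right)} \right)} \right)} = 746 \left(1 - - 2 i \sqrt{5}\right) = 746 \left(1 + 2 i \sqrt{5}\right) = 746 + 1492 i \sqrt{5}$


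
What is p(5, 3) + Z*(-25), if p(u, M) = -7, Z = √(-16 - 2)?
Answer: -7 - 75*I*√2 ≈ -7.0 - 106.07*I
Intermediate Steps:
Z = 3*I*√2 (Z = √(-18) = 3*I*√2 ≈ 4.2426*I)
p(5, 3) + Z*(-25) = -7 + (3*I*√2)*(-25) = -7 - 75*I*√2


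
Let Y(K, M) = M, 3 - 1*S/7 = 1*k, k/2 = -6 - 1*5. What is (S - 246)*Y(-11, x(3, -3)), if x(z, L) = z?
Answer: -213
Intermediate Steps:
k = -22 (k = 2*(-6 - 1*5) = 2*(-6 - 5) = 2*(-11) = -22)
S = 175 (S = 21 - 7*(-22) = 21 + 154 = 175)
(S - 246)*Y(-11, x(3, -3)) = (175 - 246)*3 = -71*3 = -213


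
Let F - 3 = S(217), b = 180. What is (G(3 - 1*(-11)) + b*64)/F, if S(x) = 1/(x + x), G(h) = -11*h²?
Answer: 4063976/1303 ≈ 3118.9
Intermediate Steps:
S(x) = 1/(2*x)
F = 1303/434 (F = 3 + (½)/217 = 3 + (½)*(1/217) = 3 + 1/434 = 1303/434 ≈ 3.0023)
(G(3 - 1*(-11)) + b*64)/F = (-11*(3 - 1*(-11))² + 180*64)/(1303/434) = (-11*(3 + 11)² + 11520)*(434/1303) = (-11*14² + 11520)*(434/1303) = (-11*196 + 11520)*(434/1303) = (-2156 + 11520)*(434/1303) = 9364*(434/1303) = 4063976/1303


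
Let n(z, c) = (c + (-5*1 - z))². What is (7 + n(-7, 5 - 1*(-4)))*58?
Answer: 7424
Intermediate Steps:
n(z, c) = (-5 + c - z)² (n(z, c) = (c + (-5 - z))² = (-5 + c - z)²)
(7 + n(-7, 5 - 1*(-4)))*58 = (7 + (5 - 7 - (5 - 1*(-4)))²)*58 = (7 + (5 - 7 - (5 + 4))²)*58 = (7 + (5 - 7 - 1*9)²)*58 = (7 + (5 - 7 - 9)²)*58 = (7 + (-11)²)*58 = (7 + 121)*58 = 128*58 = 7424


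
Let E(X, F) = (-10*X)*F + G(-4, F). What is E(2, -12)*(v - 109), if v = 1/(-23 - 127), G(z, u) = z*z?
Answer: -2092928/75 ≈ -27906.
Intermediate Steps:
G(z, u) = z**2
E(X, F) = 16 - 10*F*X (E(X, F) = (-10*X)*F + (-4)**2 = -10*F*X + 16 = 16 - 10*F*X)
v = -1/150 (v = 1/(-150) = -1/150 ≈ -0.0066667)
E(2, -12)*(v - 109) = (16 - 10*(-12)*2)*(-1/150 - 109) = (16 + 240)*(-16351/150) = 256*(-16351/150) = -2092928/75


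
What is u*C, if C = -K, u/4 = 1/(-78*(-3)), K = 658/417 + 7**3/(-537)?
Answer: -140210/8733231 ≈ -0.016055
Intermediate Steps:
K = 70105/74643 (K = 658*(1/417) + 343*(-1/537) = 658/417 - 343/537 = 70105/74643 ≈ 0.93920)
u = 2/117 (u = 4/((-78*(-3))) = 4/234 = 4*(1/234) = 2/117 ≈ 0.017094)
C = -70105/74643 (C = -1*70105/74643 = -70105/74643 ≈ -0.93920)
u*C = (2/117)*(-70105/74643) = -140210/8733231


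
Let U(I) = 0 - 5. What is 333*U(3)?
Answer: -1665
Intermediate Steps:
U(I) = -5
333*U(3) = 333*(-5) = -1665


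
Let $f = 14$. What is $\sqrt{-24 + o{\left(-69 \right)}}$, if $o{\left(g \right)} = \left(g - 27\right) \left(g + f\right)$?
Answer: $6 \sqrt{146} \approx 72.498$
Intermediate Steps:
$o{\left(g \right)} = \left(-27 + g\right) \left(14 + g\right)$ ($o{\left(g \right)} = \left(g - 27\right) \left(g + 14\right) = \left(-27 + g\right) \left(14 + g\right)$)
$\sqrt{-24 + o{\left(-69 \right)}} = \sqrt{-24 - \left(-519 - 4761\right)} = \sqrt{-24 + \left(-378 + 4761 + 897\right)} = \sqrt{-24 + 5280} = \sqrt{5256} = 6 \sqrt{146}$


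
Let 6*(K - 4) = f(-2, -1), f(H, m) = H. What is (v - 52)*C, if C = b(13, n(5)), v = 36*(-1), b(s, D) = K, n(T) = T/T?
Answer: -968/3 ≈ -322.67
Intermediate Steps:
n(T) = 1
K = 11/3 (K = 4 + (⅙)*(-2) = 4 - ⅓ = 11/3 ≈ 3.6667)
b(s, D) = 11/3
v = -36
C = 11/3 ≈ 3.6667
(v - 52)*C = (-36 - 52)*(11/3) = -88*11/3 = -968/3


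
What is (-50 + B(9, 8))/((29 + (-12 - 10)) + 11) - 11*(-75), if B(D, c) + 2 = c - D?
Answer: 14797/18 ≈ 822.06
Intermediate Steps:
B(D, c) = -2 + c - D (B(D, c) = -2 + (c - D) = -2 + c - D)
(-50 + B(9, 8))/((29 + (-12 - 10)) + 11) - 11*(-75) = (-50 + (-2 + 8 - 1*9))/((29 + (-12 - 10)) + 11) - 11*(-75) = (-50 + (-2 + 8 - 9))/((29 - 22) + 11) + 825 = (-50 - 3)/(7 + 11) + 825 = -53/18 + 825 = 14797/18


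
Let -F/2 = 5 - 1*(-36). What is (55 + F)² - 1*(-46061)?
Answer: 46790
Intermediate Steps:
F = -82 (F = -2*(5 - 1*(-36)) = -2*(5 + 36) = -2*41 = -82)
(55 + F)² - 1*(-46061) = (55 - 82)² - 1*(-46061) = (-27)² + 46061 = 729 + 46061 = 46790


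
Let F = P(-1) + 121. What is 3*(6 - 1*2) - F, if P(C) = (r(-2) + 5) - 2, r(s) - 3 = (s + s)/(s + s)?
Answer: -116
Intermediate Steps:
r(s) = 4 (r(s) = 3 + (s + s)/(s + s) = 3 + (2*s)/((2*s)) = 3 + (2*s)*(1/(2*s)) = 3 + 1 = 4)
P(C) = 7 (P(C) = (4 + 5) - 2 = 9 - 2 = 7)
F = 128 (F = 7 + 121 = 128)
3*(6 - 1*2) - F = 3*(6 - 1*2) - 1*128 = 3*(6 - 2) - 128 = 3*4 - 128 = 12 - 128 = -116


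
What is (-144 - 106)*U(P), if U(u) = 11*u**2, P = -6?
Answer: -99000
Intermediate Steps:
(-144 - 106)*U(P) = (-144 - 106)*(11*(-6)**2) = -2750*36 = -250*396 = -99000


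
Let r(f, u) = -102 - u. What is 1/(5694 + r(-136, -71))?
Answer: 1/5663 ≈ 0.00017658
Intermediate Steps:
1/(5694 + r(-136, -71)) = 1/(5694 + (-102 - 1*(-71))) = 1/(5694 + (-102 + 71)) = 1/(5694 - 31) = 1/5663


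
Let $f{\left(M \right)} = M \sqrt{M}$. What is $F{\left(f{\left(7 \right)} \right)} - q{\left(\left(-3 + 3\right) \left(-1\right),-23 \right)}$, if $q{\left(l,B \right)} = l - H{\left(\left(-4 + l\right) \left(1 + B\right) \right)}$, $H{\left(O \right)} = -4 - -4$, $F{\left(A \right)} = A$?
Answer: $7 \sqrt{7} \approx 18.52$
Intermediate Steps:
$f{\left(M \right)} = M^{\frac{3}{2}}$
$H{\left(O \right)} = 0$ ($H{\left(O \right)} = -4 + 4 = 0$)
$q{\left(l,B \right)} = l$ ($q{\left(l,B \right)} = l - 0 = l + 0 = l$)
$F{\left(f{\left(7 \right)} \right)} - q{\left(\left(-3 + 3\right) \left(-1\right),-23 \right)} = 7^{\frac{3}{2}} - \left(-3 + 3\right) \left(-1\right) = 7 \sqrt{7} - 0 \left(-1\right) = 7 \sqrt{7} - 0 = 7 \sqrt{7} + 0 = 7 \sqrt{7}$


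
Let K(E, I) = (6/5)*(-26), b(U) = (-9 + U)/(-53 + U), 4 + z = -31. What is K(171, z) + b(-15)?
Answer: -2622/85 ≈ -30.847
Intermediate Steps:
z = -35 (z = -4 - 31 = -35)
b(U) = (-9 + U)/(-53 + U)
K(E, I) = -156/5 (K(E, I) = (6*(⅕))*(-26) = (6/5)*(-26) = -156/5)
K(171, z) + b(-15) = -156/5 + (-9 - 15)/(-53 - 15) = -156/5 - 24/(-68) = -156/5 - 1/68*(-24) = -156/5 + 6/17 = -2622/85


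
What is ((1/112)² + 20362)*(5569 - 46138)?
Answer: -10362171668601/12544 ≈ -8.2607e+8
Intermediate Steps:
((1/112)² + 20362)*(5569 - 46138) = ((1/112)² + 20362)*(-40569) = (1/12544 + 20362)*(-40569) = (255420929/12544)*(-40569) = -10362171668601/12544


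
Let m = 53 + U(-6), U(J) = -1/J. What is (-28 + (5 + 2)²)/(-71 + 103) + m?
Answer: 5167/96 ≈ 53.823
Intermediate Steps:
m = 319/6 (m = 53 - 1/(-6) = 53 - 1*(-⅙) = 53 + ⅙ = 319/6 ≈ 53.167)
(-28 + (5 + 2)²)/(-71 + 103) + m = (-28 + (5 + 2)²)/(-71 + 103) + 319/6 = (-28 + 7²)/32 + 319/6 = (-28 + 49)/32 + 319/6 = (1/32)*21 + 319/6 = 21/32 + 319/6 = 5167/96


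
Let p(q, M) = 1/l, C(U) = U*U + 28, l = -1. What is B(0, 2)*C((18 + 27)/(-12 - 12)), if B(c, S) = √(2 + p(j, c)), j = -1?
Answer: 2017/64 ≈ 31.516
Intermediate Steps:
C(U) = 28 + U² (C(U) = U² + 28 = 28 + U²)
p(q, M) = -1 (p(q, M) = 1/(-1) = 1*(-1) = -1)
B(c, S) = 1 (B(c, S) = √(2 - 1) = √1 = 1)
B(0, 2)*C((18 + 27)/(-12 - 12)) = 1*(28 + ((18 + 27)/(-12 - 12))²) = 1*(28 + (45/(-24))²) = 1*(28 + (45*(-1/24))²) = 1*(28 + (-15/8)²) = 1*(28 + 225/64) = 1*(2017/64) = 2017/64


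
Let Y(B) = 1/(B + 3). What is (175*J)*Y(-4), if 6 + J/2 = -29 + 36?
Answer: -350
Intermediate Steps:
Y(B) = 1/(3 + B)
J = 2 (J = -12 + 2*(-29 + 36) = -12 + 2*7 = -12 + 14 = 2)
(175*J)*Y(-4) = (175*2)/(3 - 4) = 350/(-1) = 350*(-1) = -350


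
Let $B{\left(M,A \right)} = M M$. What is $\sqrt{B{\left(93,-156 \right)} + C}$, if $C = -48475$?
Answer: $i \sqrt{39826} \approx 199.56 i$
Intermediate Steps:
$B{\left(M,A \right)} = M^{2}$
$\sqrt{B{\left(93,-156 \right)} + C} = \sqrt{93^{2} - 48475} = \sqrt{8649 - 48475} = \sqrt{-39826} = i \sqrt{39826}$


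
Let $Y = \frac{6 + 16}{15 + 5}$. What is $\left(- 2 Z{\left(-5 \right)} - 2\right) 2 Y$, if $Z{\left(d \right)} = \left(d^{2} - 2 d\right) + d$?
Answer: $- \frac{682}{5} \approx -136.4$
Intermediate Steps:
$Z{\left(d \right)} = d^{2} - d$
$Y = \frac{11}{10}$ ($Y = \frac{22}{20} = 22 \cdot \frac{1}{20} = \frac{11}{10} \approx 1.1$)
$\left(- 2 Z{\left(-5 \right)} - 2\right) 2 Y = \left(- 2 \left(- 5 \left(-1 - 5\right)\right) - 2\right) 2 \cdot \frac{11}{10} = \left(- 2 \left(\left(-5\right) \left(-6\right)\right) - 2\right) 2 \cdot \frac{11}{10} = \left(\left(-2\right) 30 - 2\right) 2 \cdot \frac{11}{10} = \left(-60 - 2\right) 2 \cdot \frac{11}{10} = \left(-62\right) 2 \cdot \frac{11}{10} = \left(-124\right) \frac{11}{10} = - \frac{682}{5}$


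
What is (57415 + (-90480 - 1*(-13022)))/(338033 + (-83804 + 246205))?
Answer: -20043/500434 ≈ -0.040051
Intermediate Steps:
(57415 + (-90480 - 1*(-13022)))/(338033 + (-83804 + 246205)) = (57415 + (-90480 + 13022))/(338033 + 162401) = (57415 - 77458)/500434 = -20043*1/500434 = -20043/500434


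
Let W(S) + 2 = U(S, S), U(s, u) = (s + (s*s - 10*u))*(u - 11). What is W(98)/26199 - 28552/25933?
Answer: 18930237748/679418667 ≈ 27.862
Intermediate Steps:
U(s, u) = (-11 + u)*(s + s**2 - 10*u) (U(s, u) = (s + (s**2 - 10*u))*(-11 + u) = (s + s**2 - 10*u)*(-11 + u) = (-11 + u)*(s + s**2 - 10*u))
W(S) = -2 + S**3 - 20*S**2 + 99*S (W(S) = -2 + (-11*S - 11*S**2 - 10*S**2 + 110*S + S*S + S*S**2) = -2 + (-11*S - 11*S**2 - 10*S**2 + 110*S + S**2 + S**3) = -2 + (S**3 - 20*S**2 + 99*S) = -2 + S**3 - 20*S**2 + 99*S)
W(98)/26199 - 28552/25933 = (-2 + 98**3 - 20*98**2 + 99*98)/26199 - 28552/25933 = (-2 + 941192 - 20*9604 + 9702)*(1/26199) - 28552*1/25933 = (-2 + 941192 - 192080 + 9702)*(1/26199) - 28552/25933 = 758812*(1/26199) - 28552/25933 = 758812/26199 - 28552/25933 = 18930237748/679418667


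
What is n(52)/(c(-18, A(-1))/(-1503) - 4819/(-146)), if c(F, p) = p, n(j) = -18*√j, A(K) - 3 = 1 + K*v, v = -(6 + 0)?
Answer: -7899768*√13/7241497 ≈ -3.9333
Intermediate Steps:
v = -6 (v = -1*6 = -6)
A(K) = 4 - 6*K (A(K) = 3 + (1 + K*(-6)) = 3 + (1 - 6*K) = 4 - 6*K)
n(52)/(c(-18, A(-1))/(-1503) - 4819/(-146)) = (-36*√13)/((4 - 6*(-1))/(-1503) - 4819/(-146)) = (-36*√13)/((4 + 6)*(-1/1503) - 4819*(-1/146)) = (-36*√13)/(10*(-1/1503) + 4819/146) = (-36*√13)/(-10/1503 + 4819/146) = (-36*√13)/(7241497/219438) = -36*√13*(219438/7241497) = -7899768*√13/7241497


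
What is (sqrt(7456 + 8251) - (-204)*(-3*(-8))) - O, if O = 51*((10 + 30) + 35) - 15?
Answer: 1086 + sqrt(15707) ≈ 1211.3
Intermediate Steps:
O = 3810 (O = 51*(40 + 35) - 15 = 51*75 - 15 = 3825 - 15 = 3810)
(sqrt(7456 + 8251) - (-204)*(-3*(-8))) - O = (sqrt(7456 + 8251) - (-204)*(-3*(-8))) - 1*3810 = (sqrt(15707) - (-204)*24) - 3810 = (sqrt(15707) - 1*(-4896)) - 3810 = (sqrt(15707) + 4896) - 3810 = (4896 + sqrt(15707)) - 3810 = 1086 + sqrt(15707)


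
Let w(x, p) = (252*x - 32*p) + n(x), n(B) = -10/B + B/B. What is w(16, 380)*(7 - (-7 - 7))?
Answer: -1365441/8 ≈ -1.7068e+5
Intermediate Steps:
n(B) = 1 - 10/B (n(B) = -10/B + 1 = 1 - 10/B)
w(x, p) = -32*p + 252*x + (-10 + x)/x (w(x, p) = (252*x - 32*p) + (-10 + x)/x = (-32*p + 252*x) + (-10 + x)/x = -32*p + 252*x + (-10 + x)/x)
w(16, 380)*(7 - (-7 - 7)) = (1 - 32*380 - 10/16 + 252*16)*(7 - (-7 - 7)) = (1 - 12160 - 10*1/16 + 4032)*(7 - 1*(-14)) = (1 - 12160 - 5/8 + 4032)*(7 + 14) = -65021/8*21 = -1365441/8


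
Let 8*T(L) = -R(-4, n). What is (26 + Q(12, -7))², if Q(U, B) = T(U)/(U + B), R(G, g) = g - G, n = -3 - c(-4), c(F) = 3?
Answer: 271441/400 ≈ 678.60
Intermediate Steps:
n = -6 (n = -3 - 1*3 = -3 - 3 = -6)
T(L) = ¼ (T(L) = (-(-6 - 1*(-4)))/8 = (-(-6 + 4))/8 = (-1*(-2))/8 = (⅛)*2 = ¼)
Q(U, B) = 1/(4*(B + U)) (Q(U, B) = 1/(4*(U + B)) = 1/(4*(B + U)))
(26 + Q(12, -7))² = (26 + 1/(4*(-7 + 12)))² = (26 + (¼)/5)² = (26 + (¼)*(⅕))² = (26 + 1/20)² = (521/20)² = 271441/400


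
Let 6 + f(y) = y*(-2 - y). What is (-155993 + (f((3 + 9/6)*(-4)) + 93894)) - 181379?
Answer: -243772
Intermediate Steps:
f(y) = -6 + y*(-2 - y)
(-155993 + (f((3 + 9/6)*(-4)) + 93894)) - 181379 = (-155993 + ((-6 - ((3 + 9/6)*(-4))² - 2*(3 + 9/6)*(-4)) + 93894)) - 181379 = (-155993 + ((-6 - ((3 + 9*(⅙))*(-4))² - 2*(3 + 9*(⅙))*(-4)) + 93894)) - 181379 = (-155993 + ((-6 - ((3 + 3/2)*(-4))² - 2*(3 + 3/2)*(-4)) + 93894)) - 181379 = (-155993 + ((-6 - ((9/2)*(-4))² - 9*(-4)) + 93894)) - 181379 = (-155993 + ((-6 - 1*(-18)² - 2*(-18)) + 93894)) - 181379 = (-155993 + ((-6 - 1*324 + 36) + 93894)) - 181379 = (-155993 + ((-6 - 324 + 36) + 93894)) - 181379 = (-155993 + (-294 + 93894)) - 181379 = (-155993 + 93600) - 181379 = -62393 - 181379 = -243772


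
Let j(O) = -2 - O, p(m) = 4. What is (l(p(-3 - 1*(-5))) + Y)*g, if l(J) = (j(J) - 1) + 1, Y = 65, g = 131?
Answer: 7729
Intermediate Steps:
l(J) = -2 - J (l(J) = ((-2 - J) - 1) + 1 = (-3 - J) + 1 = -2 - J)
(l(p(-3 - 1*(-5))) + Y)*g = ((-2 - 1*4) + 65)*131 = ((-2 - 4) + 65)*131 = (-6 + 65)*131 = 59*131 = 7729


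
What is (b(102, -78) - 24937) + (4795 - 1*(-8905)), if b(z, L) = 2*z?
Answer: -11033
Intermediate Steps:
(b(102, -78) - 24937) + (4795 - 1*(-8905)) = (2*102 - 24937) + (4795 - 1*(-8905)) = (204 - 24937) + (4795 + 8905) = -24733 + 13700 = -11033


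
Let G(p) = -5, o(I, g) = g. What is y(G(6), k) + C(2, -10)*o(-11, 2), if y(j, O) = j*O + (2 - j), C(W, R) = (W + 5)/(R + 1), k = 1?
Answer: 4/9 ≈ 0.44444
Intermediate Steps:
C(W, R) = (5 + W)/(1 + R)
y(j, O) = 2 - j + O*j (y(j, O) = O*j + (2 - j) = 2 - j + O*j)
y(G(6), k) + C(2, -10)*o(-11, 2) = (2 - 1*(-5) + 1*(-5)) + ((5 + 2)/(1 - 10))*2 = (2 + 5 - 5) + (7/(-9))*2 = 2 - ⅑*7*2 = 2 - 7/9*2 = 2 - 14/9 = 4/9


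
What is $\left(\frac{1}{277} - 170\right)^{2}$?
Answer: $\frac{2217373921}{76729} \approx 28899.0$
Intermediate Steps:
$\left(\frac{1}{277} - 170\right)^{2} = \left(- \frac{47089}{277}\right)^{2} = \frac{2217373921}{76729}$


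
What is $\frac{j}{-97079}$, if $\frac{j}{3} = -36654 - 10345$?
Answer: $\frac{140997}{97079} \approx 1.4524$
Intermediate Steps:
$j = -140997$ ($j = 3 \left(-36654 - 10345\right) = 3 \left(-46999\right) = -140997$)
$\frac{j}{-97079} = - \frac{140997}{-97079} = \left(-140997\right) \left(- \frac{1}{97079}\right) = \frac{140997}{97079}$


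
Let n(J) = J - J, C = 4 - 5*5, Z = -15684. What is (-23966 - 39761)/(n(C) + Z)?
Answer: 63727/15684 ≈ 4.0632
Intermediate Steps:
C = -21 (C = 4 - 25 = -21)
n(J) = 0
(-23966 - 39761)/(n(C) + Z) = (-23966 - 39761)/(0 - 15684) = -63727/(-15684) = -63727*(-1/15684) = 63727/15684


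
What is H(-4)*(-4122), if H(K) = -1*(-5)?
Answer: -20610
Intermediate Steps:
H(K) = 5
H(-4)*(-4122) = 5*(-4122) = -20610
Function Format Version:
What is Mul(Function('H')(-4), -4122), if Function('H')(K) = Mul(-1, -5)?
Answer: -20610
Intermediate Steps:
Function('H')(K) = 5
Mul(Function('H')(-4), -4122) = Mul(5, -4122) = -20610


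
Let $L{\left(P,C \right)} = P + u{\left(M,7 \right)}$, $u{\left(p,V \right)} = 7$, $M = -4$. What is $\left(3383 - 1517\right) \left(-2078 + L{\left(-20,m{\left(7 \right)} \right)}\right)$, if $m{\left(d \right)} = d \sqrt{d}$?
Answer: $-3901806$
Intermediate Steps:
$m{\left(d \right)} = d^{\frac{3}{2}}$
$L{\left(P,C \right)} = 7 + P$ ($L{\left(P,C \right)} = P + 7 = 7 + P$)
$\left(3383 - 1517\right) \left(-2078 + L{\left(-20,m{\left(7 \right)} \right)}\right) = \left(3383 - 1517\right) \left(-2078 + \left(7 - 20\right)\right) = 1866 \left(-2078 - 13\right) = 1866 \left(-2091\right) = -3901806$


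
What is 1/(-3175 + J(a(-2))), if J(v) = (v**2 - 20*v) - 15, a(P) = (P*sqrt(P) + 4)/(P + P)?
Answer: 2*I/(-6339*I + 22*sqrt(2)) ≈ -0.0003155 + 1.5485e-6*I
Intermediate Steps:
a(P) = (4 + P**(3/2))/(2*P) (a(P) = (P**(3/2) + 4)/((2*P)) = (4 + P**(3/2))*(1/(2*P)) = (4 + P**(3/2))/(2*P))
J(v) = -15 + v**2 - 20*v
1/(-3175 + J(a(-2))) = 1/(-3175 + (-15 + ((1/2)*(4 + (-2)**(3/2))/(-2))**2 - 10*(4 + (-2)**(3/2))/(-2))) = 1/(-3175 + (-15 + ((1/2)*(-1/2)*(4 - 2*I*sqrt(2)))**2 - 10*(-1)*(4 - 2*I*sqrt(2))/2)) = 1/(-3175 + (-15 + (-1 + I*sqrt(2)/2)**2 - 20*(-1 + I*sqrt(2)/2))) = 1/(-3175 + (-15 + (-1 + I*sqrt(2)/2)**2 + (20 - 10*I*sqrt(2)))) = 1/(-3175 + (5 + (-1 + I*sqrt(2)/2)**2 - 10*I*sqrt(2))) = 1/(-3170 + (-1 + I*sqrt(2)/2)**2 - 10*I*sqrt(2))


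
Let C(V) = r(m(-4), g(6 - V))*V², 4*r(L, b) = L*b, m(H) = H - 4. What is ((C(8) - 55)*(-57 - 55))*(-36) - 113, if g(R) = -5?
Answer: 2358607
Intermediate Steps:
m(H) = -4 + H
r(L, b) = L*b/4 (r(L, b) = (L*b)/4 = L*b/4)
C(V) = 10*V² (C(V) = ((¼)*(-4 - 4)*(-5))*V² = ((¼)*(-8)*(-5))*V² = 10*V²)
((C(8) - 55)*(-57 - 55))*(-36) - 113 = ((10*8² - 55)*(-57 - 55))*(-36) - 113 = ((10*64 - 55)*(-112))*(-36) - 113 = ((640 - 55)*(-112))*(-36) - 113 = (585*(-112))*(-36) - 113 = -65520*(-36) - 113 = 2358720 - 113 = 2358607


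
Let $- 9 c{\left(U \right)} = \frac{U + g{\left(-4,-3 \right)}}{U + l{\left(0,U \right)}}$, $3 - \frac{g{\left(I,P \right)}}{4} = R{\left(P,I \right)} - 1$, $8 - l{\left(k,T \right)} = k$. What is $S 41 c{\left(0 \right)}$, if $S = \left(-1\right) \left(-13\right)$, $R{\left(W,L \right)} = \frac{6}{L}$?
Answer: $- \frac{5863}{36} \approx -162.86$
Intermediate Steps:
$l{\left(k,T \right)} = 8 - k$
$S = 13$
$g{\left(I,P \right)} = 16 - \frac{24}{I}$ ($g{\left(I,P \right)} = 12 - 4 \left(\frac{6}{I} - 1\right) = 12 - 4 \left(-1 + \frac{6}{I}\right) = 12 + \left(4 - \frac{24}{I}\right) = 16 - \frac{24}{I}$)
$c{\left(U \right)} = - \frac{22 + U}{9 \left(8 + U\right)}$ ($c{\left(U \right)} = - \frac{\left(U + \left(16 - \frac{24}{-4}\right)\right) \frac{1}{U + \left(8 - 0\right)}}{9} = - \frac{\left(U + \left(16 - -6\right)\right) \frac{1}{U + \left(8 + 0\right)}}{9} = - \frac{\left(U + \left(16 + 6\right)\right) \frac{1}{U + 8}}{9} = - \frac{\left(U + 22\right) \frac{1}{8 + U}}{9} = - \frac{\left(22 + U\right) \frac{1}{8 + U}}{9} = - \frac{\frac{1}{8 + U} \left(22 + U\right)}{9} = - \frac{22 + U}{9 \left(8 + U\right)}$)
$S 41 c{\left(0 \right)} = 13 \cdot 41 \frac{-22 - 0}{9 \left(8 + 0\right)} = 533 \frac{-22 + 0}{9 \cdot 8} = 533 \cdot \frac{1}{9} \cdot \frac{1}{8} \left(-22\right) = 533 \left(- \frac{11}{36}\right) = - \frac{5863}{36}$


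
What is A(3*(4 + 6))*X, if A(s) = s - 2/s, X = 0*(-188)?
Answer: 0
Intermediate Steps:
X = 0
A(3*(4 + 6))*X = (3*(4 + 6) - 2*1/(3*(4 + 6)))*0 = (3*10 - 2/(3*10))*0 = (30 - 2/30)*0 = (30 - 2*1/30)*0 = (30 - 1/15)*0 = (449/15)*0 = 0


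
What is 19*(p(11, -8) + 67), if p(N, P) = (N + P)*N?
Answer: 1900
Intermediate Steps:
p(N, P) = N*(N + P)
19*(p(11, -8) + 67) = 19*(11*(11 - 8) + 67) = 19*(11*3 + 67) = 19*(33 + 67) = 19*100 = 1900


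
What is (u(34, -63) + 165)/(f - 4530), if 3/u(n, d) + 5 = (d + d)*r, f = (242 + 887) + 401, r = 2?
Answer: -7067/128500 ≈ -0.054996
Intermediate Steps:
f = 1530 (f = 1129 + 401 = 1530)
u(n, d) = 3/(-5 + 4*d) (u(n, d) = 3/(-5 + (d + d)*2) = 3/(-5 + (2*d)*2) = 3/(-5 + 4*d))
(u(34, -63) + 165)/(f - 4530) = (3/(-5 + 4*(-63)) + 165)/(1530 - 4530) = (3/(-5 - 252) + 165)/(-3000) = (3/(-257) + 165)*(-1/3000) = (3*(-1/257) + 165)*(-1/3000) = (-3/257 + 165)*(-1/3000) = (42402/257)*(-1/3000) = -7067/128500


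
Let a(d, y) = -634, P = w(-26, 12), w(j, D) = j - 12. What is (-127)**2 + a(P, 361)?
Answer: 15495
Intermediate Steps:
w(j, D) = -12 + j
P = -38 (P = -12 - 26 = -38)
(-127)**2 + a(P, 361) = (-127)**2 - 634 = 16129 - 634 = 15495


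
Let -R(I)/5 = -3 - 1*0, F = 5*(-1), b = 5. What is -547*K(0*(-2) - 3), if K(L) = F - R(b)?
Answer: 10940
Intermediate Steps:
F = -5
R(I) = 15 (R(I) = -5*(-3 - 1*0) = -5*(-3 + 0) = -5*(-3) = 15)
K(L) = -20 (K(L) = -5 - 1*15 = -5 - 15 = -20)
-547*K(0*(-2) - 3) = -547*(-20) = 10940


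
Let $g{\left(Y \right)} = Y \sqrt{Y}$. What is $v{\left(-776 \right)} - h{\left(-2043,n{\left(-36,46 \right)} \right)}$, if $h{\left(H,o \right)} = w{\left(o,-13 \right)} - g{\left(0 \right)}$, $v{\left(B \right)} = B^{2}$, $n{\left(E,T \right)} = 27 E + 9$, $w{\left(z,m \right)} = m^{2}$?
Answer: $602007$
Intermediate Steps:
$g{\left(Y \right)} = Y^{\frac{3}{2}}$
$n{\left(E,T \right)} = 9 + 27 E$
$h{\left(H,o \right)} = 169$ ($h{\left(H,o \right)} = \left(-13\right)^{2} - 0^{\frac{3}{2}} = 169 - 0 = 169 + 0 = 169$)
$v{\left(-776 \right)} - h{\left(-2043,n{\left(-36,46 \right)} \right)} = \left(-776\right)^{2} - 169 = 602176 - 169 = 602007$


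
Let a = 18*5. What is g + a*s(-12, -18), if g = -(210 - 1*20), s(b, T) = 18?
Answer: 1430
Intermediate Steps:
g = -190 (g = -(210 - 20) = -1*190 = -190)
a = 90
g + a*s(-12, -18) = -190 + 90*18 = -190 + 1620 = 1430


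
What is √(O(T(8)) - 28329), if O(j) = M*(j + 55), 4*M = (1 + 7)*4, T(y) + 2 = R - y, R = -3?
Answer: I*√27993 ≈ 167.31*I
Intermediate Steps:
T(y) = -5 - y (T(y) = -2 + (-3 - y) = -5 - y)
M = 8 (M = ((1 + 7)*4)/4 = (8*4)/4 = (¼)*32 = 8)
O(j) = 440 + 8*j (O(j) = 8*(j + 55) = 8*(55 + j) = 440 + 8*j)
√(O(T(8)) - 28329) = √((440 + 8*(-5 - 1*8)) - 28329) = √((440 + 8*(-5 - 8)) - 28329) = √((440 + 8*(-13)) - 28329) = √((440 - 104) - 28329) = √(336 - 28329) = √(-27993) = I*√27993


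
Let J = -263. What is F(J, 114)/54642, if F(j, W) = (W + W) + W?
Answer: 57/9107 ≈ 0.0062589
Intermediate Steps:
F(j, W) = 3*W (F(j, W) = 2*W + W = 3*W)
F(J, 114)/54642 = (3*114)/54642 = 342*(1/54642) = 57/9107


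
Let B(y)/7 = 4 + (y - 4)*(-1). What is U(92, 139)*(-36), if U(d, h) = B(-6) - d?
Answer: -216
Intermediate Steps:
B(y) = 56 - 7*y (B(y) = 7*(4 + (y - 4)*(-1)) = 7*(4 + (-4 + y)*(-1)) = 7*(4 + (4 - y)) = 7*(8 - y) = 56 - 7*y)
U(d, h) = 98 - d (U(d, h) = (56 - 7*(-6)) - d = (56 + 42) - d = 98 - d)
U(92, 139)*(-36) = (98 - 1*92)*(-36) = (98 - 92)*(-36) = 6*(-36) = -216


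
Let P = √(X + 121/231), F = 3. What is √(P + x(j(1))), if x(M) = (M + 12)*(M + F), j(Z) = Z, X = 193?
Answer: 2*√(5733 + 21*√5334)/21 ≈ 8.1186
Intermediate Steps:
x(M) = (3 + M)*(12 + M) (x(M) = (M + 12)*(M + 3) = (12 + M)*(3 + M) = (3 + M)*(12 + M))
P = 4*√5334/21 (P = √(193 + 121/231) = √(193 + 121*(1/231)) = √(193 + 11/21) = √(4064/21) = 4*√5334/21 ≈ 13.911)
√(P + x(j(1))) = √(4*√5334/21 + (36 + 1² + 15*1)) = √(4*√5334/21 + (36 + 1 + 15)) = √(4*√5334/21 + 52) = √(52 + 4*√5334/21)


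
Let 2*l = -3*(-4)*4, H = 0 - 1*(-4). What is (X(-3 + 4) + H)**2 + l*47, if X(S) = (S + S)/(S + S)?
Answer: 1153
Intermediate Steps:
H = 4 (H = 0 + 4 = 4)
l = 24 (l = (-3*(-4)*4)/2 = (12*4)/2 = (1/2)*48 = 24)
X(S) = 1 (X(S) = (2*S)/((2*S)) = (2*S)*(1/(2*S)) = 1)
(X(-3 + 4) + H)**2 + l*47 = (1 + 4)**2 + 24*47 = 5**2 + 1128 = 25 + 1128 = 1153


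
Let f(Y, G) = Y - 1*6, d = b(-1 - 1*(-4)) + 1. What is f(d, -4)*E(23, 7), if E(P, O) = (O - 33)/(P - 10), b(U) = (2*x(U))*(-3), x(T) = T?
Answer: 46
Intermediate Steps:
b(U) = -6*U (b(U) = (2*U)*(-3) = -6*U)
d = -17 (d = -6*(-1 - 1*(-4)) + 1 = -6*(-1 + 4) + 1 = -6*3 + 1 = -18 + 1 = -17)
E(P, O) = (-33 + O)/(-10 + P)
f(Y, G) = -6 + Y (f(Y, G) = Y - 6 = -6 + Y)
f(d, -4)*E(23, 7) = (-6 - 17)*((-33 + 7)/(-10 + 23)) = -23*(-26)/13 = -23*(-2) = 46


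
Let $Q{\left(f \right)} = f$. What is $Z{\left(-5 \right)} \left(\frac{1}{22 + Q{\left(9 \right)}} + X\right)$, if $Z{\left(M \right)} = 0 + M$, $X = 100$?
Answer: $- \frac{15505}{31} \approx -500.16$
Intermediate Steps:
$Z{\left(M \right)} = M$
$Z{\left(-5 \right)} \left(\frac{1}{22 + Q{\left(9 \right)}} + X\right) = - 5 \left(\frac{1}{22 + 9} + 100\right) = - 5 \left(\frac{1}{31} + 100\right) = \left(-5\right) \frac{3101}{31} = - \frac{15505}{31}$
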